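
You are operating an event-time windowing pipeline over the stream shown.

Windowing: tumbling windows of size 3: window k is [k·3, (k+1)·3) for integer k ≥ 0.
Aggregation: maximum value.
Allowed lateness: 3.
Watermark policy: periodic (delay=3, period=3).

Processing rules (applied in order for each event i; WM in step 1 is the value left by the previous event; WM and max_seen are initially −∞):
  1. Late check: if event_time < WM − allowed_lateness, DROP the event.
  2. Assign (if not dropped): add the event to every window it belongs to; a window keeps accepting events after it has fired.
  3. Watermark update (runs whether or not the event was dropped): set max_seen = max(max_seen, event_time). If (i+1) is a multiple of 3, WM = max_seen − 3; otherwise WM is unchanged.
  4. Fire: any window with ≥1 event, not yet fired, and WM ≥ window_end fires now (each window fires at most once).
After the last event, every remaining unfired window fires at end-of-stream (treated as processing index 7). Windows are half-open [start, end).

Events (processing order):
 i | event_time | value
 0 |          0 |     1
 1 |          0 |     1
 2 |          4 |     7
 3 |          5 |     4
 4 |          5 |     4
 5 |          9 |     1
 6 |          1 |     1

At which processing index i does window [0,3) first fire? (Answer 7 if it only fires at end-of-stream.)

i=0 t=0 v=1: → [0,3); WM=−∞
i=1 t=0 v=1: → [0,3); WM=−∞
i=2 t=4 v=7: → [3,6); WM=1
i=3 t=5 v=4: → [3,6); WM=1
i=4 t=5 v=4: → [3,6); WM=1
i=5 t=9 v=1: → [9,12); WM=6; [0,3) fires=1 [3,6) fires=7
i=6 t=1 v=1: DROP (t<6-3); WM=6

5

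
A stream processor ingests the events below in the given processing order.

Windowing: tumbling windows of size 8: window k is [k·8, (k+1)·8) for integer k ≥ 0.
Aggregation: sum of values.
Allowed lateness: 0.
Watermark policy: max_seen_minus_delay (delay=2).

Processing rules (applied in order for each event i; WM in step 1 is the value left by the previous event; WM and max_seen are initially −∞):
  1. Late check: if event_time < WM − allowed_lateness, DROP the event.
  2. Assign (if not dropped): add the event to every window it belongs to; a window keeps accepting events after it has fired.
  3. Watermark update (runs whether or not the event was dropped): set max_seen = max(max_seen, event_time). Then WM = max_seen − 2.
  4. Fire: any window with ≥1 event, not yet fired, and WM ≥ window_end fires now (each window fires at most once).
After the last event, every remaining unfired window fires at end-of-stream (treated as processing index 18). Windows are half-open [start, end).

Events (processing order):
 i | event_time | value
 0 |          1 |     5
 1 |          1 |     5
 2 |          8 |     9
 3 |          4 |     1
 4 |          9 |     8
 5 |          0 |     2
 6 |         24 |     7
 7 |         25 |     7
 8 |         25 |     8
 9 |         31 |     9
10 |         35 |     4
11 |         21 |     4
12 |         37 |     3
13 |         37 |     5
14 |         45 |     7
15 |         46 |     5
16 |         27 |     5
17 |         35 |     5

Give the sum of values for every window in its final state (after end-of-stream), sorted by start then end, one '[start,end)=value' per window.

i=0 t=1 v=5: → [0,8); WM=-1
i=1 t=1 v=5: → [0,8); WM=-1
i=2 t=8 v=9: → [8,16); WM=6
i=3 t=4 v=1: DROP (t<6-0); WM=6
i=4 t=9 v=8: → [8,16); WM=7
i=5 t=0 v=2: DROP (t<7-0); WM=7
i=6 t=24 v=7: → [24,32); WM=22; [0,8) fires=10 [8,16) fires=17
i=7 t=25 v=7: → [24,32); WM=23
i=8 t=25 v=8: → [24,32); WM=23
i=9 t=31 v=9: → [24,32); WM=29
i=10 t=35 v=4: → [32,40); WM=33; [24,32) fires=31
i=11 t=21 v=4: DROP (t<33-0); WM=33
i=12 t=37 v=3: → [32,40); WM=35
i=13 t=37 v=5: → [32,40); WM=35
i=14 t=45 v=7: → [40,48); WM=43; [32,40) fires=12
i=15 t=46 v=5: → [40,48); WM=44
i=16 t=27 v=5: DROP (t<44-0); WM=44
i=17 t=35 v=5: DROP (t<44-0); WM=44

[0,8)=10 [8,16)=17 [24,32)=31 [32,40)=12 [40,48)=12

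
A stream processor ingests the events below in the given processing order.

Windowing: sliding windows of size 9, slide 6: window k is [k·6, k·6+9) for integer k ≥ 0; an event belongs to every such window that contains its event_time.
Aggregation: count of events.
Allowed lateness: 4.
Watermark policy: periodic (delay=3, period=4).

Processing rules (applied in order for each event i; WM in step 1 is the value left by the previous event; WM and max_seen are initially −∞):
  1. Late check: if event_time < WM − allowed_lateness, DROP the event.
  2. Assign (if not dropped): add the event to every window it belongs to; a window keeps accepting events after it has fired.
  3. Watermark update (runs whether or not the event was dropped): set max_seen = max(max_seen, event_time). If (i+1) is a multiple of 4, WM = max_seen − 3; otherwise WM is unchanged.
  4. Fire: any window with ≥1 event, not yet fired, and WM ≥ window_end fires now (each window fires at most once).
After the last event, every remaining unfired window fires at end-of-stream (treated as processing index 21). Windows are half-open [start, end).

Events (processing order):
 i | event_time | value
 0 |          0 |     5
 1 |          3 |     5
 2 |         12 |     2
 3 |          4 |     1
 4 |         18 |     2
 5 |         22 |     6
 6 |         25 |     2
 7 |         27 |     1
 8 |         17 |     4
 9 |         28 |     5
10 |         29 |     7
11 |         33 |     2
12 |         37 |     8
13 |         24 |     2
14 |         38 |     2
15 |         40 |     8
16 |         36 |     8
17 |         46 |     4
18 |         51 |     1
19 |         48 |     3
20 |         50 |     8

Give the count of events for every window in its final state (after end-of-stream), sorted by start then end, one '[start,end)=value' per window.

[0,9)=3 [6,15)=1 [12,21)=2 [18,27)=3 [24,33)=4 [30,39)=4 [36,45)=4 [42,51)=3 [48,57)=3

i=0 t=0 v=5: → [0,9); WM=−∞
i=1 t=3 v=5: → [0,9); WM=−∞
i=2 t=12 v=2: → [12,21),[6,15); WM=−∞
i=3 t=4 v=1: → [0,9); WM=9; [0,9) fires=3
i=4 t=18 v=2: → [18,27),[12,21); WM=9
i=5 t=22 v=6: → [18,27); WM=9
i=6 t=25 v=2: → [24,33),[18,27); WM=9
i=7 t=27 v=1: → [24,33); WM=24; [6,15) fires=1 [12,21) fires=2
i=8 t=17 v=4: DROP (t<24-4); WM=24
i=9 t=28 v=5: → [24,33); WM=24
i=10 t=29 v=7: → [24,33); WM=24
i=11 t=33 v=2: → [30,39); WM=30; [18,27) fires=3
i=12 t=37 v=8: → [36,45),[30,39); WM=30
i=13 t=24 v=2: DROP (t<30-4); WM=30
i=14 t=38 v=2: → [36,45),[30,39); WM=30
i=15 t=40 v=8: → [36,45); WM=37; [24,33) fires=4
i=16 t=36 v=8: → [36,45),[30,39); WM=37
i=17 t=46 v=4: → [42,51); WM=37
i=18 t=51 v=1: → [48,57); WM=37
i=19 t=48 v=3: → [48,57),[42,51); WM=48; [30,39) fires=4 [36,45) fires=4
i=20 t=50 v=8: → [48,57),[42,51); WM=48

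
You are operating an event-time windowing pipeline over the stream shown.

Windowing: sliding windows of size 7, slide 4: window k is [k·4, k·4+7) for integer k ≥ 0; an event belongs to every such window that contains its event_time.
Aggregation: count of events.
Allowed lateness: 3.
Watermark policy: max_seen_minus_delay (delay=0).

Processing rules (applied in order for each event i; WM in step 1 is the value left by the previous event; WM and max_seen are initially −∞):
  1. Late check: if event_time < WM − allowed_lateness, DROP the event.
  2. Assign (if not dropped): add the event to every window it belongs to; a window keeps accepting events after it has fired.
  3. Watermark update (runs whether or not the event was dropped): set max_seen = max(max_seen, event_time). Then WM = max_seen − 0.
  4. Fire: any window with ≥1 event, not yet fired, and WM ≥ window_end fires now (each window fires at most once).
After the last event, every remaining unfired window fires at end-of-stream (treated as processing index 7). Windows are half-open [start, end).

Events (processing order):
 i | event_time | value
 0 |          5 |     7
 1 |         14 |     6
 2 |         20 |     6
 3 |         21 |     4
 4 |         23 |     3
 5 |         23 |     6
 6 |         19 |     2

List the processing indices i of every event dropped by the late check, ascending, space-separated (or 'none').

i=0 t=5 v=7: → [4,11),[0,7); WM=5
i=1 t=14 v=6: → [12,19),[8,15); WM=14; [0,7) fires=1 [4,11) fires=1
i=2 t=20 v=6: → [20,27),[16,23); WM=20; [8,15) fires=1 [12,19) fires=1
i=3 t=21 v=4: → [20,27),[16,23); WM=21
i=4 t=23 v=3: → [20,27); WM=23; [16,23) fires=2
i=5 t=23 v=6: → [20,27); WM=23
i=6 t=19 v=2: DROP (t<23-3); WM=23

6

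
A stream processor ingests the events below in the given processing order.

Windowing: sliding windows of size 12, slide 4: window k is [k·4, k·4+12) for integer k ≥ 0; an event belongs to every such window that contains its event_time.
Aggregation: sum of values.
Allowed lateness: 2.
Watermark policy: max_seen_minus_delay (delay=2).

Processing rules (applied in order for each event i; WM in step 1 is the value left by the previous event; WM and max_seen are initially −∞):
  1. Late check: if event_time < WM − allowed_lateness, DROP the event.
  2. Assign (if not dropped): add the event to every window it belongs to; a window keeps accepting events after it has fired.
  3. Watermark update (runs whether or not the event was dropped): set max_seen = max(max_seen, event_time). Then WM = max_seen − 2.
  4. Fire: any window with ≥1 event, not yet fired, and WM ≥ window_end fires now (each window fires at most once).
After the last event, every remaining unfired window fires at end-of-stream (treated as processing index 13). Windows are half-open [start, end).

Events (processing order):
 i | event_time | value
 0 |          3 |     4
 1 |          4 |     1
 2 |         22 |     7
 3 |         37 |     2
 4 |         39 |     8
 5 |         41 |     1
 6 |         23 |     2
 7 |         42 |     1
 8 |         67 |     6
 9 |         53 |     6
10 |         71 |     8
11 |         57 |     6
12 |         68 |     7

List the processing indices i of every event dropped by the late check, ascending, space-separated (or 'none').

6 9 11

i=0 t=3 v=4: → [0,12); WM=1
i=1 t=4 v=1: → [4,16),[0,12); WM=2
i=2 t=22 v=7: → [20,32),[16,28),[12,24); WM=20; [0,12) fires=5 [4,16) fires=1
i=3 t=37 v=2: → [36,48),[32,44),[28,40); WM=35; [12,24) fires=7 [16,28) fires=7 [20,32) fires=7
i=4 t=39 v=8: → [36,48),[32,44),[28,40); WM=37
i=5 t=41 v=1: → [40,52),[36,48),[32,44); WM=39
i=6 t=23 v=2: DROP (t<39-2); WM=39
i=7 t=42 v=1: → [40,52),[36,48),[32,44); WM=40; [28,40) fires=10
i=8 t=67 v=6: → [64,76),[60,72),[56,68); WM=65; [32,44) fires=12 [36,48) fires=12 [40,52) fires=2
i=9 t=53 v=6: DROP (t<65-2); WM=65
i=10 t=71 v=8: → [68,80),[64,76),[60,72); WM=69; [56,68) fires=6
i=11 t=57 v=6: DROP (t<69-2); WM=69
i=12 t=68 v=7: → [68,80),[64,76),[60,72); WM=69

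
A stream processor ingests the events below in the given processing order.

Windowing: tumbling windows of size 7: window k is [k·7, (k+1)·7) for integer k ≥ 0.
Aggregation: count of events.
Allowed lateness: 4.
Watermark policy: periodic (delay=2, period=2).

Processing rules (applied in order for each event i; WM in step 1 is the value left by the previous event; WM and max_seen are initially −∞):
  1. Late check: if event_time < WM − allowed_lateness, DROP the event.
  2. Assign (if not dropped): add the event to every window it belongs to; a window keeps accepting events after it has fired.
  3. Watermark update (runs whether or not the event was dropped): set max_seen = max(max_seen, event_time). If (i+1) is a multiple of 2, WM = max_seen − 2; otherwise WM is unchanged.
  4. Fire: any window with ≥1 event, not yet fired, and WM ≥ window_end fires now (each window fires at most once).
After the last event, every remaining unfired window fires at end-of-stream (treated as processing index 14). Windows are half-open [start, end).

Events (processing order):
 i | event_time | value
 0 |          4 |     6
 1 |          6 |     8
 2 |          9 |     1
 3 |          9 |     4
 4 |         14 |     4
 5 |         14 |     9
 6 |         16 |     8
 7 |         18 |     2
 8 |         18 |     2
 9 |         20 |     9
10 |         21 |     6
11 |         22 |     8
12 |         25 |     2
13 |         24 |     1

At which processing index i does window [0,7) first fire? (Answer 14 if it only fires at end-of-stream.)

i=0 t=4 v=6: → [0,7); WM=−∞
i=1 t=6 v=8: → [0,7); WM=4
i=2 t=9 v=1: → [7,14); WM=4
i=3 t=9 v=4: → [7,14); WM=7; [0,7) fires=2
i=4 t=14 v=4: → [14,21); WM=7
i=5 t=14 v=9: → [14,21); WM=12
i=6 t=16 v=8: → [14,21); WM=12
i=7 t=18 v=2: → [14,21); WM=16; [7,14) fires=2
i=8 t=18 v=2: → [14,21); WM=16
i=9 t=20 v=9: → [14,21); WM=18
i=10 t=21 v=6: → [21,28); WM=18
i=11 t=22 v=8: → [21,28); WM=20
i=12 t=25 v=2: → [21,28); WM=20
i=13 t=24 v=1: → [21,28); WM=23; [14,21) fires=6

3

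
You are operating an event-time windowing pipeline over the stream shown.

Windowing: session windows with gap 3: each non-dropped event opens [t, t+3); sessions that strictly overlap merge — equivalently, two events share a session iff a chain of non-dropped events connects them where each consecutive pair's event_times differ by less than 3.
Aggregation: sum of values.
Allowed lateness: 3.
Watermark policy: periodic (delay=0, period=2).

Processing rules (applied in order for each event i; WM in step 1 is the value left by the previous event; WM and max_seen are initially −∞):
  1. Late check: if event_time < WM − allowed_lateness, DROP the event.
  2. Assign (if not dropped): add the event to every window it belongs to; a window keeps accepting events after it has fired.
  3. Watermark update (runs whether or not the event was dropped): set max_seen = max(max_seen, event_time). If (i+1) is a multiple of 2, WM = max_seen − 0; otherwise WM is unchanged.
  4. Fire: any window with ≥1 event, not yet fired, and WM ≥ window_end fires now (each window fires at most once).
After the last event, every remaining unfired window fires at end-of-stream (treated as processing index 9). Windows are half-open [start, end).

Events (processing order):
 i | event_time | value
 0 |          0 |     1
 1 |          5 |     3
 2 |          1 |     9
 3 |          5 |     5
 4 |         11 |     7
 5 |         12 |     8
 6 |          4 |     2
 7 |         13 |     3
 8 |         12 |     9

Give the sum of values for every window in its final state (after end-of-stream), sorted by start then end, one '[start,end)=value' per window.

i=0 t=0 v=1: → [0,3); WM=−∞
i=1 t=5 v=3: → [5,8); WM=5
i=2 t=1 v=9: DROP (t<5-3); WM=5
i=3 t=5 v=5: → [5,8); WM=5
i=4 t=11 v=7: → [11,14); WM=5
i=5 t=12 v=8: → [11,15); WM=12
i=6 t=4 v=2: DROP (t<12-3); WM=12
i=7 t=13 v=3: → [11,16); WM=13
i=8 t=12 v=9: → [11,16); WM=13

[0,3)=1 [5,8)=8 [11,16)=27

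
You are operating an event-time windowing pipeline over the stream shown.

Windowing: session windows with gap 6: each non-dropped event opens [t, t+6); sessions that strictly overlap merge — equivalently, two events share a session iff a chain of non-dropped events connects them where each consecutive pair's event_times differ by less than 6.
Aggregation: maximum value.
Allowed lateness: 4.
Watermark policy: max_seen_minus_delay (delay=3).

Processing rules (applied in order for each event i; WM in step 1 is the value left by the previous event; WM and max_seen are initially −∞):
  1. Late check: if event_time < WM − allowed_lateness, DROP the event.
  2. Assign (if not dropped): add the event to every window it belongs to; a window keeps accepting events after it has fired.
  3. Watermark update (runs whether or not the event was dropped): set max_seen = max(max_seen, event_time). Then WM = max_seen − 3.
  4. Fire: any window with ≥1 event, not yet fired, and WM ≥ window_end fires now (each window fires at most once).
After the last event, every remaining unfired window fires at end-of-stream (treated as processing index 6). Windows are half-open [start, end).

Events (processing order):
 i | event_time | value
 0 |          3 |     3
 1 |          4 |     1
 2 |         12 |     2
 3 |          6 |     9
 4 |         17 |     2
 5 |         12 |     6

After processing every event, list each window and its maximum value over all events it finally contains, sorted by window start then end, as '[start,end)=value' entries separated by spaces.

i=0 t=3 v=3: → [3,9); WM=0
i=1 t=4 v=1: → [3,10); WM=1
i=2 t=12 v=2: → [12,18); WM=9
i=3 t=6 v=9: → [3,12); WM=9
i=4 t=17 v=2: → [12,23); WM=14
i=5 t=12 v=6: → [12,23); WM=14

[3,12)=9 [12,23)=6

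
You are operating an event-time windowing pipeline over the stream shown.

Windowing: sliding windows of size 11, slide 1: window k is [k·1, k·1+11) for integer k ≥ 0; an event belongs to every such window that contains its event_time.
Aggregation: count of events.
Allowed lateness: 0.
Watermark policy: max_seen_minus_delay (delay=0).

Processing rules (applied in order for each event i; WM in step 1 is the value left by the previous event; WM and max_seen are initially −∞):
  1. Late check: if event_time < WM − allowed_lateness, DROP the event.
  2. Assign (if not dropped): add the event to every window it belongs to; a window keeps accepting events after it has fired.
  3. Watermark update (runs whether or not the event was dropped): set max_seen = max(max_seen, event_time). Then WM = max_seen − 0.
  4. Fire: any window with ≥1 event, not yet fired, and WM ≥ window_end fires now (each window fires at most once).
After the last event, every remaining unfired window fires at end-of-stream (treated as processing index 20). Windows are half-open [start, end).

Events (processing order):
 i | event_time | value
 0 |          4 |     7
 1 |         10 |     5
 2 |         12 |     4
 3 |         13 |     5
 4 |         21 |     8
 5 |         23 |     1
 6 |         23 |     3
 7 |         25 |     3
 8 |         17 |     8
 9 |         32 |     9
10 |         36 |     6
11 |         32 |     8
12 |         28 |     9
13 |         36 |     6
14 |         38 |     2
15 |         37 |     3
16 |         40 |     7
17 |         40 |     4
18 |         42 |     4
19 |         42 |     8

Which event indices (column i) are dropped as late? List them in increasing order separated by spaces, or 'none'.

i=0 t=4 v=7: → [4,15),[3,14),[2,13),[1,12),[0,11); WM=4
i=1 t=10 v=5: → [10,21),[9,20),[8,19),[7,18),[6,17),[5,16),[4,15),[3,14),[2,13),[1,12),[0,11); WM=10
i=2 t=12 v=4: → [12,23),[11,22),[10,21),[9,20),[8,19),[7,18),[6,17),[5,16),[4,15),[3,14),[2,13); WM=12; [0,11) fires=2 [1,12) fires=2
i=3 t=13 v=5: → [13,24),[12,23),[11,22),[10,21),[9,20),[8,19),[7,18),[6,17),[5,16),[4,15),[3,14); WM=13; [2,13) fires=3
i=4 t=21 v=8: → [21,32),[20,31),[19,30),[18,29),[17,28),[16,27),[15,26),[14,25),[13,24),[12,23),[11,22); WM=21; [3,14) fires=4 [4,15) fires=4 [5,16) fires=3 [6,17) fires=3 [7,18) fires=3 [8,19) fires=3 [9,20) fires=3 [10,21) fires=3
i=5 t=23 v=1: → [23,34),[22,33),[21,32),[20,31),[19,30),[18,29),[17,28),[16,27),[15,26),[14,25),[13,24); WM=23; [11,22) fires=3 [12,23) fires=3
i=6 t=23 v=3: → [23,34),[22,33),[21,32),[20,31),[19,30),[18,29),[17,28),[16,27),[15,26),[14,25),[13,24); WM=23
i=7 t=25 v=3: → [25,36),[24,35),[23,34),[22,33),[21,32),[20,31),[19,30),[18,29),[17,28),[16,27),[15,26); WM=25; [13,24) fires=4 [14,25) fires=3
i=8 t=17 v=8: DROP (t<25-0); WM=25
i=9 t=32 v=9: → [32,43),[31,42),[30,41),[29,40),[28,39),[27,38),[26,37),[25,36),[24,35),[23,34),[22,33); WM=32; [15,26) fires=4 [16,27) fires=4 [17,28) fires=4 [18,29) fires=4 [19,30) fires=4 [20,31) fires=4 [21,32) fires=4
i=10 t=36 v=6: → [36,47),[35,46),[34,45),[33,44),[32,43),[31,42),[30,41),[29,40),[28,39),[27,38),[26,37); WM=36; [22,33) fires=4 [23,34) fires=4 [24,35) fires=2 [25,36) fires=2
i=11 t=32 v=8: DROP (t<36-0); WM=36
i=12 t=28 v=9: DROP (t<36-0); WM=36
i=13 t=36 v=6: → [36,47),[35,46),[34,45),[33,44),[32,43),[31,42),[30,41),[29,40),[28,39),[27,38),[26,37); WM=36
i=14 t=38 v=2: → [38,49),[37,48),[36,47),[35,46),[34,45),[33,44),[32,43),[31,42),[30,41),[29,40),[28,39); WM=38; [26,37) fires=3 [27,38) fires=3
i=15 t=37 v=3: DROP (t<38-0); WM=38
i=16 t=40 v=7: → [40,51),[39,50),[38,49),[37,48),[36,47),[35,46),[34,45),[33,44),[32,43),[31,42),[30,41); WM=40; [28,39) fires=4 [29,40) fires=4
i=17 t=40 v=4: → [40,51),[39,50),[38,49),[37,48),[36,47),[35,46),[34,45),[33,44),[32,43),[31,42),[30,41); WM=40
i=18 t=42 v=4: → [42,53),[41,52),[40,51),[39,50),[38,49),[37,48),[36,47),[35,46),[34,45),[33,44),[32,43); WM=42; [30,41) fires=6 [31,42) fires=6
i=19 t=42 v=8: → [42,53),[41,52),[40,51),[39,50),[38,49),[37,48),[36,47),[35,46),[34,45),[33,44),[32,43); WM=42

8 11 12 15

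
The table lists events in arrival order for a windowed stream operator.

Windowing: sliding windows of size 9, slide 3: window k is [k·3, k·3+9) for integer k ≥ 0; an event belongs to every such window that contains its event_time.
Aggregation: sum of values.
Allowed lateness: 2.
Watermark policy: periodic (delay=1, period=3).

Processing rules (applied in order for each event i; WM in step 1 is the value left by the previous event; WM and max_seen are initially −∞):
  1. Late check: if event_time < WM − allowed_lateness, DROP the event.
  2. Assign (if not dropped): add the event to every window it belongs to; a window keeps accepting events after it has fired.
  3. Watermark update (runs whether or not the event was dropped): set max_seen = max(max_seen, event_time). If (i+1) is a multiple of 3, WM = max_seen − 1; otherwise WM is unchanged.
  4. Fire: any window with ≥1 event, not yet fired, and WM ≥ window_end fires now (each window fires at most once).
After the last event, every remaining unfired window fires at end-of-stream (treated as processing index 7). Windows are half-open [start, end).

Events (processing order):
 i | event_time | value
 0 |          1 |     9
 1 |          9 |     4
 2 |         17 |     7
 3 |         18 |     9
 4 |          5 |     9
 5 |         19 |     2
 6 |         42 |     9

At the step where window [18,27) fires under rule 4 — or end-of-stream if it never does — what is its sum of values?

i=0 t=1 v=9: → [0,9); WM=−∞
i=1 t=9 v=4: → [9,18),[6,15),[3,12); WM=−∞
i=2 t=17 v=7: → [15,24),[12,21),[9,18); WM=16; [0,9) fires=9 [3,12) fires=4 [6,15) fires=4
i=3 t=18 v=9: → [18,27),[15,24),[12,21); WM=16
i=4 t=5 v=9: DROP (t<16-2); WM=16
i=5 t=19 v=2: → [18,27),[15,24),[12,21); WM=18; [9,18) fires=11
i=6 t=42 v=9: → [42,51),[39,48),[36,45); WM=18

11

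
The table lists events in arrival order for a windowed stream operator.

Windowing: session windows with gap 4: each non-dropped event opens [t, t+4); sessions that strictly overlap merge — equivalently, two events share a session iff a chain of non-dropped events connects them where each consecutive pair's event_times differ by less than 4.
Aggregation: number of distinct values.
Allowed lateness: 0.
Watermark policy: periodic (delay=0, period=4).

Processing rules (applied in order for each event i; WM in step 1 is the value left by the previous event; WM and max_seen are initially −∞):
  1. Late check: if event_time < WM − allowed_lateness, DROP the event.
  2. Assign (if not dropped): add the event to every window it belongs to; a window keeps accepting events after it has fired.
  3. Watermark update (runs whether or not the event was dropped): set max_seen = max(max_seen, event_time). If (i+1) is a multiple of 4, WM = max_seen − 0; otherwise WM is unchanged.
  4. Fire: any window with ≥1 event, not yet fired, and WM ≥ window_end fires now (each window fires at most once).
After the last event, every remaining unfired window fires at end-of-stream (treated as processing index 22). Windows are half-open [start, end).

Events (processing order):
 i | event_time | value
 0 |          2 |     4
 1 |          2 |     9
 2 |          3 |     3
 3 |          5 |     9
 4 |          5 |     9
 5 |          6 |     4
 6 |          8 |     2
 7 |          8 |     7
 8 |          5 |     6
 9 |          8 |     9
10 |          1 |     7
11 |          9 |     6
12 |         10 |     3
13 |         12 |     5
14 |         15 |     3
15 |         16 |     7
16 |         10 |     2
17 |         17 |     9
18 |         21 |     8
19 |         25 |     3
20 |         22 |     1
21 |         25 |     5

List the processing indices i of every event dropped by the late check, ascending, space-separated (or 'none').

8 10 16 20

i=0 t=2 v=4: → [2,6); WM=−∞
i=1 t=2 v=9: → [2,6); WM=−∞
i=2 t=3 v=3: → [2,7); WM=−∞
i=3 t=5 v=9: → [2,9); WM=5
i=4 t=5 v=9: → [2,9); WM=5
i=5 t=6 v=4: → [2,10); WM=5
i=6 t=8 v=2: → [2,12); WM=5
i=7 t=8 v=7: → [2,12); WM=8
i=8 t=5 v=6: DROP (t<8-0); WM=8
i=9 t=8 v=9: → [2,12); WM=8
i=10 t=1 v=7: DROP (t<8-0); WM=8
i=11 t=9 v=6: → [2,13); WM=9
i=12 t=10 v=3: → [2,14); WM=9
i=13 t=12 v=5: → [2,16); WM=9
i=14 t=15 v=3: → [2,19); WM=9
i=15 t=16 v=7: → [2,20); WM=16
i=16 t=10 v=2: DROP (t<16-0); WM=16
i=17 t=17 v=9: → [2,21); WM=16
i=18 t=21 v=8: → [21,25); WM=16
i=19 t=25 v=3: → [25,29); WM=25
i=20 t=22 v=1: DROP (t<25-0); WM=25
i=21 t=25 v=5: → [25,29); WM=25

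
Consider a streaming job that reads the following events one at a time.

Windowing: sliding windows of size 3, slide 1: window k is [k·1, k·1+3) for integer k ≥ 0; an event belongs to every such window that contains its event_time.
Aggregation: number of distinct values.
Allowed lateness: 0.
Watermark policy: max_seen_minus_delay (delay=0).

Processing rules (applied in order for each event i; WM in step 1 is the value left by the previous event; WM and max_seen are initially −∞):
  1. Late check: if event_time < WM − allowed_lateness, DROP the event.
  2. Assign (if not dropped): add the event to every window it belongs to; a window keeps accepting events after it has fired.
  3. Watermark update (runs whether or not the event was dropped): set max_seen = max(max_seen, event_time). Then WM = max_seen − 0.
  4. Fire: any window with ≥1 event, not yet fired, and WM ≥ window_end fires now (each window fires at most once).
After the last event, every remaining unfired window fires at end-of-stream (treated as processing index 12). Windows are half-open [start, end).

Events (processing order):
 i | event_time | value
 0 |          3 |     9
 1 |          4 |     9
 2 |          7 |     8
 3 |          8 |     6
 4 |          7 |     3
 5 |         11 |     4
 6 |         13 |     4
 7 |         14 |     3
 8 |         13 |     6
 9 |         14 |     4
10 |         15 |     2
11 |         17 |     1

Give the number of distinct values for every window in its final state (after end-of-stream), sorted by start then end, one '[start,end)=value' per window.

[1,4)=1 [2,5)=1 [3,6)=1 [4,7)=1 [5,8)=1 [6,9)=2 [7,10)=2 [8,11)=1 [9,12)=1 [10,13)=1 [11,14)=1 [12,15)=2 [13,16)=3 [14,17)=3 [15,18)=2 [16,19)=1 [17,20)=1

i=0 t=3 v=9: → [3,6),[2,5),[1,4); WM=3
i=1 t=4 v=9: → [4,7),[3,6),[2,5); WM=4; [1,4) fires=1
i=2 t=7 v=8: → [7,10),[6,9),[5,8); WM=7; [2,5) fires=1 [3,6) fires=1 [4,7) fires=1
i=3 t=8 v=6: → [8,11),[7,10),[6,9); WM=8; [5,8) fires=1
i=4 t=7 v=3: DROP (t<8-0); WM=8
i=5 t=11 v=4: → [11,14),[10,13),[9,12); WM=11; [6,9) fires=2 [7,10) fires=2 [8,11) fires=1
i=6 t=13 v=4: → [13,16),[12,15),[11,14); WM=13; [9,12) fires=1 [10,13) fires=1
i=7 t=14 v=3: → [14,17),[13,16),[12,15); WM=14; [11,14) fires=1
i=8 t=13 v=6: DROP (t<14-0); WM=14
i=9 t=14 v=4: → [14,17),[13,16),[12,15); WM=14
i=10 t=15 v=2: → [15,18),[14,17),[13,16); WM=15; [12,15) fires=2
i=11 t=17 v=1: → [17,20),[16,19),[15,18); WM=17; [13,16) fires=3 [14,17) fires=3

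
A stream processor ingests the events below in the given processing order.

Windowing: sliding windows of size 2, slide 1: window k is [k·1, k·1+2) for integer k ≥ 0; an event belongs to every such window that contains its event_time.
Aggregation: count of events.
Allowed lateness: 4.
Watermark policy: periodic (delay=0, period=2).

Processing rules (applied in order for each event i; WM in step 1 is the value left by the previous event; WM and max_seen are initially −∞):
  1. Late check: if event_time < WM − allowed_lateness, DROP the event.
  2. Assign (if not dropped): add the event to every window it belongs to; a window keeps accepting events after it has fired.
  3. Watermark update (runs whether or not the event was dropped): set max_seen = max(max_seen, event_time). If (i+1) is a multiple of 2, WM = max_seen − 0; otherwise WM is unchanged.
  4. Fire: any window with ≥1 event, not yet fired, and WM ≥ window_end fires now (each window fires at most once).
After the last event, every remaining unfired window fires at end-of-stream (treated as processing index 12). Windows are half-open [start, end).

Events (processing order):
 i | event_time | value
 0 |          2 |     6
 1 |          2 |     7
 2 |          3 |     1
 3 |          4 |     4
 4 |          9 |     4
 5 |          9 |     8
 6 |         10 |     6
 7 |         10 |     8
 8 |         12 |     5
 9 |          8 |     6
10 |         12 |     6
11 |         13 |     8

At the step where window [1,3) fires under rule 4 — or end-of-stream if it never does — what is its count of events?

i=0 t=2 v=6: → [2,4),[1,3); WM=−∞
i=1 t=2 v=7: → [2,4),[1,3); WM=2
i=2 t=3 v=1: → [3,5),[2,4); WM=2
i=3 t=4 v=4: → [4,6),[3,5); WM=4; [1,3) fires=2 [2,4) fires=3
i=4 t=9 v=4: → [9,11),[8,10); WM=4
i=5 t=9 v=8: → [9,11),[8,10); WM=9; [3,5) fires=2 [4,6) fires=1
i=6 t=10 v=6: → [10,12),[9,11); WM=9
i=7 t=10 v=8: → [10,12),[9,11); WM=10; [8,10) fires=2
i=8 t=12 v=5: → [12,14),[11,13); WM=10
i=9 t=8 v=6: → [8,10),[7,9); WM=12; [7,9) fires=1 [9,11) fires=4 [10,12) fires=2
i=10 t=12 v=6: → [12,14),[11,13); WM=12
i=11 t=13 v=8: → [13,15),[12,14); WM=13; [11,13) fires=2

2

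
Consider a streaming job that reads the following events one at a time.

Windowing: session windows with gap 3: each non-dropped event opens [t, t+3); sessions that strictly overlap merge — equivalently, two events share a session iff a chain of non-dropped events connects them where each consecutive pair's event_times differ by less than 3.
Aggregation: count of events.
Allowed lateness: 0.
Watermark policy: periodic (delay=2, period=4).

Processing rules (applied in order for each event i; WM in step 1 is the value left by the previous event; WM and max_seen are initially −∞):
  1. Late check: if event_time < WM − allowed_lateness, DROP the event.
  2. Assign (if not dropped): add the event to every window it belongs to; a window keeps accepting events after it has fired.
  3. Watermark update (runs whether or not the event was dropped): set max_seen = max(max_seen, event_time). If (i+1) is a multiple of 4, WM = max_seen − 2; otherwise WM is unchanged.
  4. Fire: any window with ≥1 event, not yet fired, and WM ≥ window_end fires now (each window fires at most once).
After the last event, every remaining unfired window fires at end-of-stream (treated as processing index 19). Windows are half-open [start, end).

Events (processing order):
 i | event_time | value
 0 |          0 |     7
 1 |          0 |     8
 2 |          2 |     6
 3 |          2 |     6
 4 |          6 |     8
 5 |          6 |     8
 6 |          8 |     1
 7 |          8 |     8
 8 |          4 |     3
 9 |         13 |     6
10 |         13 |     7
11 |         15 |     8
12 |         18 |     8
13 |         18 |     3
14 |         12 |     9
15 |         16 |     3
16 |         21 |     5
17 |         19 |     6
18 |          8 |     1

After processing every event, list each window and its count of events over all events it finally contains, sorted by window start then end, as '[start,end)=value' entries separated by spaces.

i=0 t=0 v=7: → [0,3); WM=−∞
i=1 t=0 v=8: → [0,3); WM=−∞
i=2 t=2 v=6: → [0,5); WM=−∞
i=3 t=2 v=6: → [0,5); WM=0
i=4 t=6 v=8: → [6,9); WM=0
i=5 t=6 v=8: → [6,9); WM=0
i=6 t=8 v=1: → [6,11); WM=0
i=7 t=8 v=8: → [6,11); WM=6
i=8 t=4 v=3: DROP (t<6-0); WM=6
i=9 t=13 v=6: → [13,16); WM=6
i=10 t=13 v=7: → [13,16); WM=6
i=11 t=15 v=8: → [13,18); WM=13
i=12 t=18 v=8: → [18,21); WM=13
i=13 t=18 v=3: → [18,21); WM=13
i=14 t=12 v=9: DROP (t<13-0); WM=13
i=15 t=16 v=3: → [13,21); WM=16
i=16 t=21 v=5: → [21,24); WM=16
i=17 t=19 v=6: → [13,24); WM=16
i=18 t=8 v=1: DROP (t<16-0); WM=16

[0,5)=4 [6,11)=4 [13,24)=8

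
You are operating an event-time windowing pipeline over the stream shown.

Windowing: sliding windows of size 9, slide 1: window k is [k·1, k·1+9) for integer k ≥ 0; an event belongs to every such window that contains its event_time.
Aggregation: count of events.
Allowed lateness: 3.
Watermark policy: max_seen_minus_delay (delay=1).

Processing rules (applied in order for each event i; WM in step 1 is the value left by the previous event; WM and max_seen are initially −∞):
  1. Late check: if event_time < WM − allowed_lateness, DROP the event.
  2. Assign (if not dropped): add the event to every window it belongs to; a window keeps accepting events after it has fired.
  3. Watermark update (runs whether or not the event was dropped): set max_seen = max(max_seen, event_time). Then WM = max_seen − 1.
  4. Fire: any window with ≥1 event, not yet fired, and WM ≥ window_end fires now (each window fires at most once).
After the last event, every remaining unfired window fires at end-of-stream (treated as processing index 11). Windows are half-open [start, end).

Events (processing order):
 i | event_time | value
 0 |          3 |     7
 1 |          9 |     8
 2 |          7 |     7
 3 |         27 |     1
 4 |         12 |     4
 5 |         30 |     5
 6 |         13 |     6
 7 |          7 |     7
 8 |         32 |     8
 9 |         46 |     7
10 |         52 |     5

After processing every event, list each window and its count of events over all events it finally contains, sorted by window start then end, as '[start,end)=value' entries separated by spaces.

[0,9)=2 [1,10)=3 [2,11)=3 [3,12)=3 [4,13)=2 [5,14)=2 [6,15)=2 [7,16)=2 [8,17)=1 [9,18)=1 [19,28)=1 [20,29)=1 [21,30)=1 [22,31)=2 [23,32)=2 [24,33)=3 [25,34)=3 [26,35)=3 [27,36)=3 [28,37)=2 [29,38)=2 [30,39)=2 [31,40)=1 [32,41)=1 [38,47)=1 [39,48)=1 [40,49)=1 [41,50)=1 [42,51)=1 [43,52)=1 [44,53)=2 [45,54)=2 [46,55)=2 [47,56)=1 [48,57)=1 [49,58)=1 [50,59)=1 [51,60)=1 [52,61)=1

i=0 t=3 v=7: → [3,12),[2,11),[1,10),[0,9); WM=2
i=1 t=9 v=8: → [9,18),[8,17),[7,16),[6,15),[5,14),[4,13),[3,12),[2,11),[1,10); WM=8
i=2 t=7 v=7: → [7,16),[6,15),[5,14),[4,13),[3,12),[2,11),[1,10),[0,9); WM=8
i=3 t=27 v=1: → [27,36),[26,35),[25,34),[24,33),[23,32),[22,31),[21,30),[20,29),[19,28); WM=26; [0,9) fires=2 [1,10) fires=3 [2,11) fires=3 [3,12) fires=3 [4,13) fires=2 [5,14) fires=2 [6,15) fires=2 [7,16) fires=2 [8,17) fires=1 [9,18) fires=1
i=4 t=12 v=4: DROP (t<26-3); WM=26
i=5 t=30 v=5: → [30,39),[29,38),[28,37),[27,36),[26,35),[25,34),[24,33),[23,32),[22,31); WM=29; [19,28) fires=1 [20,29) fires=1
i=6 t=13 v=6: DROP (t<29-3); WM=29
i=7 t=7 v=7: DROP (t<29-3); WM=29
i=8 t=32 v=8: → [32,41),[31,40),[30,39),[29,38),[28,37),[27,36),[26,35),[25,34),[24,33); WM=31; [21,30) fires=1 [22,31) fires=2
i=9 t=46 v=7: → [46,55),[45,54),[44,53),[43,52),[42,51),[41,50),[40,49),[39,48),[38,47); WM=45; [23,32) fires=2 [24,33) fires=3 [25,34) fires=3 [26,35) fires=3 [27,36) fires=3 [28,37) fires=2 [29,38) fires=2 [30,39) fires=2 [31,40) fires=1 [32,41) fires=1
i=10 t=52 v=5: → [52,61),[51,60),[50,59),[49,58),[48,57),[47,56),[46,55),[45,54),[44,53); WM=51; [38,47) fires=1 [39,48) fires=1 [40,49) fires=1 [41,50) fires=1 [42,51) fires=1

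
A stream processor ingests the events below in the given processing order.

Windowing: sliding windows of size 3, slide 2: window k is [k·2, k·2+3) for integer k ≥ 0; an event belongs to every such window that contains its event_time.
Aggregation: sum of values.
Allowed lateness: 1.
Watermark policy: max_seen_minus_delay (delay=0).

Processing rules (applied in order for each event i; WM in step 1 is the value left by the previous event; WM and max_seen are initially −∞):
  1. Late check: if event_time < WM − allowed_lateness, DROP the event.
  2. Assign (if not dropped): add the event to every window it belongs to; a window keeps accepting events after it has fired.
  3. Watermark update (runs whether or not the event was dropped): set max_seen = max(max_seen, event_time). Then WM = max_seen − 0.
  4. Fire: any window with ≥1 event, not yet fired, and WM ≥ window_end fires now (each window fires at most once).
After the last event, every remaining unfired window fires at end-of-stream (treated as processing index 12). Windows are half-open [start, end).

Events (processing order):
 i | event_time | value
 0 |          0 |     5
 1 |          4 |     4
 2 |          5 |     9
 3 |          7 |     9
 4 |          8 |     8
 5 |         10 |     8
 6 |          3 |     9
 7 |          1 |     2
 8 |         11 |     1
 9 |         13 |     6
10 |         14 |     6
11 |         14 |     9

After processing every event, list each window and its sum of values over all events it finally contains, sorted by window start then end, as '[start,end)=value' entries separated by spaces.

i=0 t=0 v=5: → [0,3); WM=0
i=1 t=4 v=4: → [4,7),[2,5); WM=4; [0,3) fires=5
i=2 t=5 v=9: → [4,7); WM=5; [2,5) fires=4
i=3 t=7 v=9: → [6,9); WM=7; [4,7) fires=13
i=4 t=8 v=8: → [8,11),[6,9); WM=8
i=5 t=10 v=8: → [10,13),[8,11); WM=10; [6,9) fires=17
i=6 t=3 v=9: DROP (t<10-1); WM=10
i=7 t=1 v=2: DROP (t<10-1); WM=10
i=8 t=11 v=1: → [10,13); WM=11; [8,11) fires=16
i=9 t=13 v=6: → [12,15); WM=13; [10,13) fires=9
i=10 t=14 v=6: → [14,17),[12,15); WM=14
i=11 t=14 v=9: → [14,17),[12,15); WM=14

[0,3)=5 [2,5)=4 [4,7)=13 [6,9)=17 [8,11)=16 [10,13)=9 [12,15)=21 [14,17)=15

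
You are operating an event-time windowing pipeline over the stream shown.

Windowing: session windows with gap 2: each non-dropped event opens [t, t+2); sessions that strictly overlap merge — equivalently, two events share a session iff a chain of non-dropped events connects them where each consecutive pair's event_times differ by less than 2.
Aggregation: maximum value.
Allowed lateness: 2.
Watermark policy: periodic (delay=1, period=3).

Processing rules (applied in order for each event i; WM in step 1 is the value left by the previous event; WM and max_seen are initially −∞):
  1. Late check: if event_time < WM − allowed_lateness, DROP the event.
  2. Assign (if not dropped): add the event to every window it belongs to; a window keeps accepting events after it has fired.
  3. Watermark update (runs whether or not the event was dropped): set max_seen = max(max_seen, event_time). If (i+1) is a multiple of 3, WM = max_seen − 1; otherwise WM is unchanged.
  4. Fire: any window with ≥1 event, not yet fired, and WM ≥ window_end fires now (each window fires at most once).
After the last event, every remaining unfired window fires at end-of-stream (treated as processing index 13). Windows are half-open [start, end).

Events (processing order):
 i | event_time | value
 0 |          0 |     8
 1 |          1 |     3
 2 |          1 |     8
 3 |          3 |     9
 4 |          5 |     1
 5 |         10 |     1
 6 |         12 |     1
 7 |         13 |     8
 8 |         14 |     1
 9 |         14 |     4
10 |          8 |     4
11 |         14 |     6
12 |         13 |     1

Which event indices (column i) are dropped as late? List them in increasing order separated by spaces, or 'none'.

i=0 t=0 v=8: → [0,2); WM=−∞
i=1 t=1 v=3: → [0,3); WM=−∞
i=2 t=1 v=8: → [0,3); WM=0
i=3 t=3 v=9: → [3,5); WM=0
i=4 t=5 v=1: → [5,7); WM=0
i=5 t=10 v=1: → [10,12); WM=9
i=6 t=12 v=1: → [12,14); WM=9
i=7 t=13 v=8: → [12,15); WM=9
i=8 t=14 v=1: → [12,16); WM=13
i=9 t=14 v=4: → [12,16); WM=13
i=10 t=8 v=4: DROP (t<13-2); WM=13
i=11 t=14 v=6: → [12,16); WM=13
i=12 t=13 v=1: → [12,16); WM=13

10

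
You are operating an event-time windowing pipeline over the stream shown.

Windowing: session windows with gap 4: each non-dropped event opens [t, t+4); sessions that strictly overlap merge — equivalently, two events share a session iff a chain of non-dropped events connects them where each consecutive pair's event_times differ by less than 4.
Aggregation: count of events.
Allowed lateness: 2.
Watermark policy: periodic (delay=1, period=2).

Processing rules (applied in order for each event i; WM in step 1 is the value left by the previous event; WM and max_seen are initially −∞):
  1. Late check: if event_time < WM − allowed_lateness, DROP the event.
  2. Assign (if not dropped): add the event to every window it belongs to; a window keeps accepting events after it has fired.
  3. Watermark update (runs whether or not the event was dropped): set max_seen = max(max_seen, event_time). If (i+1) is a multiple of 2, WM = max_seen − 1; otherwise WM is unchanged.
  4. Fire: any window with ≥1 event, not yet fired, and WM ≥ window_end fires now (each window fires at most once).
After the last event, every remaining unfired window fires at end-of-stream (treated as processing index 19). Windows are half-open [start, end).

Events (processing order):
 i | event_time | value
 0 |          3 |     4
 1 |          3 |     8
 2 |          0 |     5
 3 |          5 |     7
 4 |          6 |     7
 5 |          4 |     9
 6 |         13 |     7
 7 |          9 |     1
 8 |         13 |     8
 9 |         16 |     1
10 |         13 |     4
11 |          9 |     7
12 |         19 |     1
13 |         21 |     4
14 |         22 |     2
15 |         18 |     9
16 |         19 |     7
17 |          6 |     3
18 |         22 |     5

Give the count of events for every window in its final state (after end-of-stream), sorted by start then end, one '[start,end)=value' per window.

i=0 t=3 v=4: → [3,7); WM=−∞
i=1 t=3 v=8: → [3,7); WM=2
i=2 t=0 v=5: → [0,7); WM=2
i=3 t=5 v=7: → [0,9); WM=4
i=4 t=6 v=7: → [0,10); WM=4
i=5 t=4 v=9: → [0,10); WM=5
i=6 t=13 v=7: → [13,17); WM=5
i=7 t=9 v=1: → [0,13); WM=12
i=8 t=13 v=8: → [13,17); WM=12
i=9 t=16 v=1: → [13,20); WM=15
i=10 t=13 v=4: → [13,20); WM=15
i=11 t=9 v=7: DROP (t<15-2); WM=15
i=12 t=19 v=1: → [13,23); WM=15
i=13 t=21 v=4: → [13,25); WM=20
i=14 t=22 v=2: → [13,26); WM=20
i=15 t=18 v=9: → [13,26); WM=21
i=16 t=19 v=7: → [13,26); WM=21
i=17 t=6 v=3: DROP (t<21-2); WM=21
i=18 t=22 v=5: → [13,26); WM=21

[0,13)=7 [13,26)=10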